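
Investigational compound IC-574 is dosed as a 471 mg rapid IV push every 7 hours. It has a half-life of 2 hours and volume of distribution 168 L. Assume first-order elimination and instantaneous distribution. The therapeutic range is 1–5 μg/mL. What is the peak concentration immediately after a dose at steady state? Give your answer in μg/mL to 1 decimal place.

k = ln2/t½ = ln2/2 ≈ 0.346574 h⁻¹; fraction remaining f = e^(−kτ) = e^(−0.346574×7) ≈ 0.0884.
Accumulation ratio R = 1/(1 − f) ≈ 1/0.9116 ≈ 1.0970.
Each bolus raises the concentration by D/Vd = 471/168 ≈ 2.804 μg/mL.
Cmax,ss = C₀/(1 − f) ≈ 2.804/0.9116 ≈ 3.076 μg/mL.
Peak 3.1 μg/mL vs MTC 5 μg/mL: below toxic threshold.

3.1 μg/mL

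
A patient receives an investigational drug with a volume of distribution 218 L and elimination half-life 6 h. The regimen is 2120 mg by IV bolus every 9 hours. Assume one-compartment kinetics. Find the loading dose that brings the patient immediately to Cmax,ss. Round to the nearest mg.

3279 mg

f = (1/2)^(9/6) ≈ 0.353553; accumulation ratio R = 1/(1−f) ≈ 1.54692.
Loading dose to hit Cmax,ss on first dose: D_load = D_maint·R ≈ 2120 × 1.54692 ≈ 3279.47 mg.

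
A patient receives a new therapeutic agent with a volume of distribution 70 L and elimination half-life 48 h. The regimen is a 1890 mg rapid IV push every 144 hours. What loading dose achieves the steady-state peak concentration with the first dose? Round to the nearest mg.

f = (1/2)^(144/48) ≈ 0.125000; accumulation ratio R = 1/(1−f) ≈ 1.14286.
Loading dose to hit Cmax,ss on first dose: D_load = D_maint·R ≈ 1890 × 1.14286 ≈ 2160.01 mg.

2160 mg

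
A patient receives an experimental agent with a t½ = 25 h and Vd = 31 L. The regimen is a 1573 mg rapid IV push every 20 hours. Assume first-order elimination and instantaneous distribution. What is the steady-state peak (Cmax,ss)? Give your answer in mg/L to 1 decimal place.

k = ln2/t½ = ln2/25 ≈ 0.027726 h⁻¹; fraction remaining f = e^(−kτ) = e^(−0.027726×20) ≈ 0.5743.
At steady state, accumulation factor R = 1/(1 − e^(−kτ)) ≈ 2.3491.
Single-dose peak C₀ = D/Vd = 1573/31 ≈ 50.742 mg/L.
Steady-state peak Cmax,ss = C₀·R ≈ 50.742 × 2.3491 ≈ 119.198 mg/L.

119.2 mg/L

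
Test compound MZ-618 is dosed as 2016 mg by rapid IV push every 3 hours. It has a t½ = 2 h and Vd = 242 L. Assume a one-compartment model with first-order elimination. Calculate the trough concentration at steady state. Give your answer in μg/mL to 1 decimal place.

4.6 μg/mL

k = ln2/t½ = ln2/2 ≈ 0.346574 h⁻¹; fraction remaining f = e^(−kτ) = e^(−0.346574×3) ≈ 0.3536.
Each bolus raises the concentration by D/Vd = 2016/242 ≈ 8.331 μg/mL.
Steady-state trough Cmin,ss = C₀·f/(1−f) ≈ 8.331 × 0.3536/0.6464 ≈ 4.557 μg/mL.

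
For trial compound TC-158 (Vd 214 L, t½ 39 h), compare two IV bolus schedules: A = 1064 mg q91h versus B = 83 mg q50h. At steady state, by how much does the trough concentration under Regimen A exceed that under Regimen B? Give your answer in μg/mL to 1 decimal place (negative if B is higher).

Regimen A: f = (1/2)^(91/39) ≈ 0.1984; Cmin,ss = (1064/214)·f/(1−f) ≈ 1.231 μg/mL.
Regimen B: f = (1/2)^(50/39) ≈ 0.4112; Cmin,ss = (83/214)·f/(1−f) ≈ 0.271 μg/mL.
Difference ≈ 1.231 − 0.271 ≈ 0.960 μg/mL.

1.0 μg/mL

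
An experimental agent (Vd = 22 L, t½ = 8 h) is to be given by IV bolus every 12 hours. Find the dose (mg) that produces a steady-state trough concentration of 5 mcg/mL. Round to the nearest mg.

201 mg

τ/t½ = 12/8 ≈ 1.5, so f = (1/2)^(12/8) ≈ 0.353553.
Cmin,ss = (D/Vd)·f/(1−f), so D = Cmin,ss·Vd·(1−f)/f.
D = 5 × 22 × (1−f)/f ≈ 5 × 22 × 1.82843 ≈ 201.13 mg.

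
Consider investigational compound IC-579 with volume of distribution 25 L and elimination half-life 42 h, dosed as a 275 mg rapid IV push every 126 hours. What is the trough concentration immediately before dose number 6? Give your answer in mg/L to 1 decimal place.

f = (1/2)^(τ/t½) = (1/2)^(126/42) ≈ 0.1250.
C₀ = D/Vd = 275/25 ≈ 11.000 mg/L.
Before the 6th dose, 5 doses have been given. Superposition: Cmin = C₀·(f + f² + … + f^5).
≈ 11.000 × (0.1250 + 0.0156 + 0.0020 + 0.0002 + 0.0000) ≈ 11.000 × 0.1428 ≈ 1.571 mg/L.

1.6 mg/L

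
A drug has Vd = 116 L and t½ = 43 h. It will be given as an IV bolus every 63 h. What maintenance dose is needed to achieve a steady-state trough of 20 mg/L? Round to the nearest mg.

4085 mg

τ/t½ = 63/43 ≈ 1.4651, so f = (1/2)^(63/43) ≈ 0.362206.
Cmin,ss = (D/Vd)·f/(1−f), so D = Cmin,ss·Vd·(1−f)/f.
D = 20 × 116 × (1−f)/f ≈ 20 × 116 × 1.76086 ≈ 4085.20 mg.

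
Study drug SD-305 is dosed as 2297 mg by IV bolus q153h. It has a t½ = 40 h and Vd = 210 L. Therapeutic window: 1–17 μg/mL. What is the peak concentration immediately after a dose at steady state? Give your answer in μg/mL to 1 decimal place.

11.8 μg/mL

τ/t½ = 153/40 ≈ 3.825, so fraction remaining f = (1/2)^(153/40) ≈ 0.0706.
At steady state, accumulation factor R = 1/(1 − e^(−kτ)) ≈ 1.0760.
Each bolus raises the concentration by D/Vd = 2297/210 ≈ 10.938 μg/mL.
Cmax,ss = C₀/(1 − f) ≈ 10.938/0.9294 ≈ 11.769 μg/mL.
Peak 11.8 μg/mL vs MTC 17 μg/mL: below toxic threshold.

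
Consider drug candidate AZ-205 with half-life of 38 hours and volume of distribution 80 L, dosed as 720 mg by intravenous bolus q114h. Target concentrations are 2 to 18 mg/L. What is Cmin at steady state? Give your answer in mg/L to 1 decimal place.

τ = 114 h = 3 half-lives, so f = (1/2)^3 = 0.125.
Accumulation ratio R = 1/(1 − f) = 1/0.875 = 8/7.
Single-dose peak C₀ = D/Vd = 720/80 = 9 mg/L.
Steady-state peak Cmax,ss = C₀·R = 9 × 8/7 ≈ 10.286 mg/L.
Steady-state trough Cmin,ss = Cmax,ss·f ≈ 10.286 × 0.125 ≈ 1.286 mg/L.
Trough 1.3 mg/L vs MEC 2 mg/L: subtherapeutic.

1.3 mg/L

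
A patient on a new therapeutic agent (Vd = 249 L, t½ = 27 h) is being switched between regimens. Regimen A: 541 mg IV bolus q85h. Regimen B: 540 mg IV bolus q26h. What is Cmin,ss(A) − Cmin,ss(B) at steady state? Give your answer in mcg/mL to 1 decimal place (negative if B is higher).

Regimen A: f = (1/2)^(85/27) ≈ 0.1128; Cmin,ss = (541/249)·f/(1−f) ≈ 0.276 mcg/mL.
Regimen B: f = (1/2)^(26/27) ≈ 0.5130; Cmin,ss = (540/249)·f/(1−f) ≈ 2.284 mcg/mL.
Difference ≈ 0.276 − 2.284 ≈ -2.008 mcg/mL.

-2.0 mcg/mL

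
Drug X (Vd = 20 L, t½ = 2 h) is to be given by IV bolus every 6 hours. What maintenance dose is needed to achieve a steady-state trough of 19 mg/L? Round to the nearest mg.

2660 mg

τ/t½ = 6/2 ≈ 3, so f = (1/2)^(6/2) ≈ 0.125000.
Cmin,ss = (D/Vd)·f/(1−f), so D = Cmin,ss·Vd·(1−f)/f.
D = 19 × 20 × (1−f)/f ≈ 19 × 20 × 7.00000 ≈ 2660.00 mg.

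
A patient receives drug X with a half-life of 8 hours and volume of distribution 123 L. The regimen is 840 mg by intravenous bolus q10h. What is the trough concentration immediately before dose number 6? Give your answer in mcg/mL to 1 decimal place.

f = (1/2)^(τ/t½) = (1/2)^(10/8) ≈ 0.4204.
C₀ = D/Vd = 840/123 ≈ 6.829 mcg/mL.
Before the 6th dose, 5 doses have been given. Superposition: Cmin = C₀·(f + f² + … + f^5).
≈ 6.829 × (0.4204 + 0.1767 + 0.0743 + 0.0312 + 0.0131) ≈ 6.829 × 0.7157 ≈ 4.888 mcg/mL.

4.9 mcg/mL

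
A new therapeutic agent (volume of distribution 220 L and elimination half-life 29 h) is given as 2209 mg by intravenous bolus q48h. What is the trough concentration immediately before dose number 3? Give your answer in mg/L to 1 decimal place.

4.2 mg/L

f = (1/2)^(τ/t½) = (1/2)^(48/29) ≈ 0.3175.
C₀ = D/Vd = 2209/220 ≈ 10.041 mg/L.
Before the 3rd dose, 2 doses have been given. Superposition: Cmin = C₀·(f + f²).
≈ 10.041 × (0.3175 + 0.1008) ≈ 10.041 × 0.4183 ≈ 4.200 mg/L.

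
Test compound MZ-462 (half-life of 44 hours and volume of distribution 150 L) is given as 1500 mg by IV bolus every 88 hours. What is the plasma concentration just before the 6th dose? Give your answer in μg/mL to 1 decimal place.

3.3 μg/mL

f = (1/2)^(τ/t½) = (1/2)^(88/44) ≈ 0.2500.
C₀ = D/Vd = 1500/150 ≈ 10.000 μg/mL.
Before the 6th dose, 5 doses have been given. Superposition: Cmin = C₀·(f + f² + … + f^5).
≈ 10.000 × (0.2500 + 0.0625 + 0.0156 + 0.0039 + 0.0010) ≈ 10.000 × 0.3330 ≈ 3.330 μg/mL.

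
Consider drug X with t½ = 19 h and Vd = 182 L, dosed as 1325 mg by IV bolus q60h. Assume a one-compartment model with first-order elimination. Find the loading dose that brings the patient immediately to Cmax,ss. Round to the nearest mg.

1492 mg

f = (1/2)^(60/19) ≈ 0.112042; accumulation ratio R = 1/(1−f) ≈ 1.12618.
Loading dose to hit Cmax,ss on first dose: D_load = D_maint·R ≈ 1325 × 1.12618 ≈ 1492.19 mg.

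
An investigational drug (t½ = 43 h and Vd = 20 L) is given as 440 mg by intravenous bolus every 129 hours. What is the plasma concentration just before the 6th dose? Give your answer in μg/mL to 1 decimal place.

f = (1/2)^(τ/t½) = (1/2)^(129/43) ≈ 0.1250.
C₀ = D/Vd = 440/20 ≈ 22.000 μg/mL.
Before the 6th dose, 5 doses have been given. Superposition: Cmin = C₀·(f + f² + … + f^5).
≈ 22.000 × (0.1250 + 0.0156 + 0.0020 + 0.0002 + 0.0000) ≈ 22.000 × 0.1428 ≈ 3.142 μg/mL.

3.1 μg/mL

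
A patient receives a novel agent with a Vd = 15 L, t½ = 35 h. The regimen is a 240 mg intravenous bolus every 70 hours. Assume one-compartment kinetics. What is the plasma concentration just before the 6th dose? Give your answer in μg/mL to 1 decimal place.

f = (1/2)^(τ/t½) = (1/2)^(70/35) ≈ 0.2500.
C₀ = D/Vd = 240/15 ≈ 16.000 μg/mL.
Before the 6th dose, 5 doses have been given. Superposition: Cmin = C₀·(f + f² + … + f^5).
≈ 16.000 × (0.2500 + 0.0625 + 0.0156 + 0.0039 + 0.0010) ≈ 16.000 × 0.3330 ≈ 5.328 μg/mL.

5.3 μg/mL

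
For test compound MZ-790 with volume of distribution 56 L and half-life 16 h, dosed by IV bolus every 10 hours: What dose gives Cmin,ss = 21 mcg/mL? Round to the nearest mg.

τ/t½ = 10/16 ≈ 0.625, so f = (1/2)^(10/16) ≈ 0.648420.
Cmin,ss = (D/Vd)·f/(1−f), so D = Cmin,ss·Vd·(1−f)/f.
D = 21 × 56 × (1−f)/f ≈ 21 × 56 × 0.54221 ≈ 637.64 mg.

638 mg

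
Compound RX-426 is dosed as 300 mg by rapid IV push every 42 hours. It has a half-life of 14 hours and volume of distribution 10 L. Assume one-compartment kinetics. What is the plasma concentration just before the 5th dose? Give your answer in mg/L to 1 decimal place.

f = (1/2)^(τ/t½) = (1/2)^(42/14) ≈ 0.1250.
C₀ = D/Vd = 300/10 ≈ 30.000 mg/L.
Before the 5th dose, 4 doses have been given. Superposition: Cmin = C₀·(f + f² + … + f^4).
≈ 30.000 × (0.1250 + 0.0156 + 0.0020 + 0.0002) ≈ 30.000 × 0.1428 ≈ 4.284 mg/L.

4.3 mg/L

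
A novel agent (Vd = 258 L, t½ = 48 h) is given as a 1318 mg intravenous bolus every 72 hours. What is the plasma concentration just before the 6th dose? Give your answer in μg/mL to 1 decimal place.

f = (1/2)^(τ/t½) = (1/2)^(72/48) ≈ 0.3536.
C₀ = D/Vd = 1318/258 ≈ 5.109 μg/mL.
Before the 6th dose, 5 doses have been given. Superposition: Cmin = C₀·(f + f² + … + f^5).
≈ 5.109 × (0.3536 + 0.1250 + 0.0442 + 0.0156 + 0.0055) ≈ 5.109 × 0.5439 ≈ 2.779 μg/mL.

2.8 μg/mL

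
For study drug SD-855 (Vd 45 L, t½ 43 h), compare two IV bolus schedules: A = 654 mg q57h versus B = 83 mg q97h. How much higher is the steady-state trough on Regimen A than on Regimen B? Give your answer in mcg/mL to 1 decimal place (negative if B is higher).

Regimen A: f = (1/2)^(57/43) ≈ 0.3990; Cmin,ss = (654/45)·f/(1−f) ≈ 9.649 mcg/mL.
Regimen B: f = (1/2)^(97/43) ≈ 0.2094; Cmin,ss = (83/45)·f/(1−f) ≈ 0.489 mcg/mL.
Difference ≈ 9.649 − 0.489 ≈ 9.160 mcg/mL.

9.2 mcg/mL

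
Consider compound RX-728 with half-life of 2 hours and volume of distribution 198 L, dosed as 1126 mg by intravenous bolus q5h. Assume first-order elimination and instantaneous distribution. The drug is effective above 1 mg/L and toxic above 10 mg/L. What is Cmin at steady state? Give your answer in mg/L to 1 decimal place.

k = ln2/t½ = ln2/2 ≈ 0.346574 h⁻¹; fraction remaining f = e^(−kτ) = e^(−0.346574×5) ≈ 0.1768.
At steady state, accumulation factor R = 1/(1 − e^(−kτ)) ≈ 1.2148.
Single-dose peak C₀ = D/Vd = 1126/198 ≈ 5.687 mg/L.
Cmax,ss = C₀/(1 − f) ≈ 5.687/0.8232 ≈ 6.908 mg/L.
Steady-state trough Cmin,ss = Cmax,ss·f ≈ 6.908 × 0.1768 ≈ 1.221 mg/L.
Trough 1.2 mg/L vs MEC 1 mg/L: adequate.

1.2 mg/L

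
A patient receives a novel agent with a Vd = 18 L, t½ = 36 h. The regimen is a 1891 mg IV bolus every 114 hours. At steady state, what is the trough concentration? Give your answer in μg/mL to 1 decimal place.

k = ln2/t½ = ln2/36 ≈ 0.019254 h⁻¹; fraction remaining f = e^(−kτ) = e^(−0.019254×114) ≈ 0.1114.
Each bolus raises the concentration by D/Vd = 1891/18 ≈ 105.056 μg/mL.
Steady-state trough Cmin,ss = C₀·f/(1−f) ≈ 105.056 × 0.1114/0.8886 ≈ 13.170 μg/mL.

13.2 μg/mL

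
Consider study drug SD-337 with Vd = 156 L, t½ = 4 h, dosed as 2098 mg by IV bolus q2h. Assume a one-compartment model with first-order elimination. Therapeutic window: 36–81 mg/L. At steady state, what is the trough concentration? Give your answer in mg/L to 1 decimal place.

32.5 mg/L

k = ln2/t½ = ln2/4 ≈ 0.173287 h⁻¹; fraction remaining f = e^(−kτ) = e^(−0.173287×2) ≈ 0.7071.
Each bolus raises the concentration by D/Vd = 2098/156 ≈ 13.449 mg/L.
Steady-state trough Cmin,ss = C₀·f/(1−f) ≈ 13.449 × 0.7071/0.2929 ≈ 32.468 mg/L.
Trough 32.5 mg/L vs MEC 36 mg/L: subtherapeutic.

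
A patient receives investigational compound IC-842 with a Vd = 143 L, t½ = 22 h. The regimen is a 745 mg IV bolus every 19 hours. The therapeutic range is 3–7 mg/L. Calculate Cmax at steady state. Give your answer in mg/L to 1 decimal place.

τ/t½ = 19/22 ≈ 0.86364, so fraction remaining f = (1/2)^(19/22) ≈ 0.5496.
At steady state, accumulation factor R = 1/(1 − e^(−kτ)) ≈ 2.2202.
Single-dose peak C₀ = D/Vd = 745/143 ≈ 5.210 mg/L.
Steady-state peak Cmax,ss = C₀·R ≈ 5.210 × 2.2202 ≈ 11.567 mg/L.
Peak 11.6 mg/L vs MTC 7 mg/L: exceeds toxic threshold.

11.6 mg/L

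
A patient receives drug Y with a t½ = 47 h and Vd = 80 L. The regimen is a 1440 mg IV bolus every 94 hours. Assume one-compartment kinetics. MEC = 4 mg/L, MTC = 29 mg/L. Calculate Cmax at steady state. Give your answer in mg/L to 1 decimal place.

24.0 mg/L

The dosing interval is 2 half-lives, so f = 2^(−2) = 0.25.
At steady state, R = 1/(1 − 0.25) = 4/3.
Single-dose peak C₀ = D/Vd = 1440/80 = 18 mg/L.
Steady-state peak Cmax,ss = C₀·R = 18 × 4/3 ≈ 24.000 mg/L.
Peak 24.0 mg/L vs MTC 29 mg/L: below toxic threshold.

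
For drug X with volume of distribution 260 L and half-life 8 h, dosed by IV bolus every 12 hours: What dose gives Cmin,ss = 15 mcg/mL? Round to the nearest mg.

τ/t½ = 12/8 ≈ 1.5, so f = (1/2)^(12/8) ≈ 0.353553.
Cmin,ss = (D/Vd)·f/(1−f), so D = Cmin,ss·Vd·(1−f)/f.
D = 15 × 260 × (1−f)/f ≈ 15 × 260 × 1.82843 ≈ 7130.88 mg.

7131 mg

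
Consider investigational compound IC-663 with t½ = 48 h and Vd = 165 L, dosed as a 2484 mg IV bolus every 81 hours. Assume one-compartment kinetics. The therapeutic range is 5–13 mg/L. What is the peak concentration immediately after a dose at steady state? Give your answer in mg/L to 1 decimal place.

Over one 81-h interval, 81/48 ≈ 1.6875 half-lives elapse, leaving f ≈ 0.3105 of each dose.
Accumulation ratio R = 1/(1 − f) ≈ 1/0.6895 ≈ 1.4503.
Each bolus raises the concentration by D/Vd = 2484/165 ≈ 15.055 mg/L.
Steady-state peak Cmax,ss = C₀·R ≈ 15.055 × 1.4503 ≈ 21.834 mg/L.
Peak 21.8 mg/L vs MTC 13 mg/L: exceeds toxic threshold.

21.8 mg/L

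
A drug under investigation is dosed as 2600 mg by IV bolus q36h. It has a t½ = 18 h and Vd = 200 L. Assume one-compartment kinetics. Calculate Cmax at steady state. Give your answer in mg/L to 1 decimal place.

17.3 mg/L

τ = 36 h = 2 half-lives, so f = (1/2)^2 = 0.25.
Accumulation ratio R = 1/(1 − f) = 1/0.75 = 4/3.
Single-dose peak C₀ = D/Vd = 2600/200 = 13 mg/L.
Steady-state peak Cmax,ss = C₀·R = 13 × 4/3 ≈ 17.333 mg/L.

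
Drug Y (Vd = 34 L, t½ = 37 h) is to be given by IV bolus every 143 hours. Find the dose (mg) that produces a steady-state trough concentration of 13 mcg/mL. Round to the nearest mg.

τ/t½ = 143/37 ≈ 3.8649, so f = (1/2)^(143/37) ≈ 0.068637.
Cmin,ss = (D/Vd)·f/(1−f), so D = Cmin,ss·Vd·(1−f)/f.
D = 13 × 34 × (1−f)/f ≈ 13 × 34 × 13.56940 ≈ 5997.67 mg.

5998 mg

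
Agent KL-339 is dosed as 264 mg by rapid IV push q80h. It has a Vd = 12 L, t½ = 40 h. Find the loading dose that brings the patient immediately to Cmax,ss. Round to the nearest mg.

352 mg

f = (1/2)^(80/40) ≈ 0.250000; accumulation ratio R = 1/(1−f) ≈ 1.33333.
Loading dose to hit Cmax,ss on first dose: D_load = D_maint·R ≈ 264 × 1.33333 ≈ 352.00 mg.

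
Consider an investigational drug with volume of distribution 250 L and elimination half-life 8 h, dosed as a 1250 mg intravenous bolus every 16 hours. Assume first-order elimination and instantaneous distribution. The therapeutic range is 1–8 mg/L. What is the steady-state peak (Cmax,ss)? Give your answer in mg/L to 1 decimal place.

The dosing interval is 2 half-lives, so f = 2^(−2) = 0.25.
At steady state, R = 1/(1 − 0.25) = 4/3.
Single-dose peak C₀ = D/Vd = 1250/250 = 5 mg/L.
Steady-state peak Cmax,ss = C₀·R = 5 × 4/3 ≈ 6.667 mg/L.
Peak 6.7 mg/L vs MTC 8 mg/L: below toxic threshold.

6.7 mg/L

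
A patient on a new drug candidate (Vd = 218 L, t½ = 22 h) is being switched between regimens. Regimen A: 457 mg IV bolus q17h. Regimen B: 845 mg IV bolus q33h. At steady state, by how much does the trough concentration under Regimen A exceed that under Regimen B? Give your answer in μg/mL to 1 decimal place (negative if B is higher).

0.8 μg/mL

Regimen A: f = (1/2)^(17/22) ≈ 0.5853; Cmin,ss = (457/218)·f/(1−f) ≈ 2.959 μg/mL.
Regimen B: f = (1/2)^(33/22) ≈ 0.3536; Cmin,ss = (845/218)·f/(1−f) ≈ 2.120 μg/mL.
Difference ≈ 2.959 − 2.120 ≈ 0.839 μg/mL.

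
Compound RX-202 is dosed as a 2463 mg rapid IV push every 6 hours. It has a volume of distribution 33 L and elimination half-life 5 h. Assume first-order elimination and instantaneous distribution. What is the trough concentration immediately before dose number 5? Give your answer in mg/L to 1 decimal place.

55.5 mg/L

f = (1/2)^(τ/t½) = (1/2)^(6/5) ≈ 0.4353.
C₀ = D/Vd = 2463/33 ≈ 74.636 mg/L.
Before the 5th dose, 4 doses have been given. Superposition: Cmin = C₀·(f + f² + … + f^4).
≈ 74.636 × (0.4353 + 0.1895 + 0.0825 + 0.0359) ≈ 74.636 × 0.7432 ≈ 55.469 mg/L.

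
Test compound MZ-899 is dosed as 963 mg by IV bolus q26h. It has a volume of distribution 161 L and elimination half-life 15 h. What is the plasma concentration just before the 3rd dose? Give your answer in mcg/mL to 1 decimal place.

2.3 mcg/mL

f = (1/2)^(τ/t½) = (1/2)^(26/15) ≈ 0.3008.
C₀ = D/Vd = 963/161 ≈ 5.981 mcg/mL.
Before the 3rd dose, 2 doses have been given. Superposition: Cmin = C₀·(f + f²).
≈ 5.981 × (0.3008 + 0.0905) ≈ 5.981 × 0.3913 ≈ 2.340 mcg/mL.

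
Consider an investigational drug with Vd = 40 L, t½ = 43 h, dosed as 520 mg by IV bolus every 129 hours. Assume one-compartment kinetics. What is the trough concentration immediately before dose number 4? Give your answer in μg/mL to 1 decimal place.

f = (1/2)^(τ/t½) = (1/2)^(129/43) ≈ 0.1250.
C₀ = D/Vd = 520/40 ≈ 13.000 μg/mL.
Before the 4th dose, 3 doses have been given. Superposition: Cmin = C₀·(f + f² + … + f^3).
≈ 13.000 × (0.1250 + 0.0156 + 0.0020) ≈ 13.000 × 0.1426 ≈ 1.854 μg/mL.

1.9 μg/mL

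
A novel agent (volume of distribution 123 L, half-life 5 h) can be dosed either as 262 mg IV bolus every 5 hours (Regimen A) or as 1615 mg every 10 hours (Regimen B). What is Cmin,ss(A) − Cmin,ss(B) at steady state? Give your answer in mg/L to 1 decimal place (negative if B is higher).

-2.2 mg/L

Regimen A: f = (1/2)^(5/5) ≈ 0.5000; Cmin,ss = (262/123)·f/(1−f) ≈ 2.130 mg/L.
Regimen B: f = (1/2)^(10/5) ≈ 0.2500; Cmin,ss = (1615/123)·f/(1−f) ≈ 4.377 mg/L.
Difference ≈ 2.130 − 4.377 ≈ -2.247 mg/L.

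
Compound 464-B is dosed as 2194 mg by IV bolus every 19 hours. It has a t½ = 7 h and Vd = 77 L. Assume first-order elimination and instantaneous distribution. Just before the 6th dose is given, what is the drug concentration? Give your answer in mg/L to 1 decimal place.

5.1 mg/L

f = (1/2)^(τ/t½) = (1/2)^(19/7) ≈ 0.1524.
C₀ = D/Vd = 2194/77 ≈ 28.494 mg/L.
Before the 6th dose, 5 doses have been given. Superposition: Cmin = C₀·(f + f² + … + f^5).
≈ 28.494 × (0.1524 + 0.0232 + 0.0035 + 0.0005 + 0.0001) ≈ 28.494 × 0.1797 ≈ 5.120 mg/L.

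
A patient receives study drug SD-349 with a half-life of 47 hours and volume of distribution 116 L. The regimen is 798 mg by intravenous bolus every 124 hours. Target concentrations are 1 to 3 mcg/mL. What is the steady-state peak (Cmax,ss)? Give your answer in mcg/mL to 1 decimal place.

τ/t½ = 124/47 ≈ 2.6383, so fraction remaining f = (1/2)^(124/47) ≈ 0.1606.
Accumulation ratio R = 1/(1 − f) ≈ 1/0.8394 ≈ 1.1913.
Each bolus raises the concentration by D/Vd = 798/116 ≈ 6.879 mcg/mL.
Steady-state peak Cmax,ss = C₀·R ≈ 6.879 × 1.1913 ≈ 8.195 mcg/mL.
Peak 8.2 mcg/mL vs MTC 3 mcg/mL: exceeds toxic threshold.

8.2 mcg/mL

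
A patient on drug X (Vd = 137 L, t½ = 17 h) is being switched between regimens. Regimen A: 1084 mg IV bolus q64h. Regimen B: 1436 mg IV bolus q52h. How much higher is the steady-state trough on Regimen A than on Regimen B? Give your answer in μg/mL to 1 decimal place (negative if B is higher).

-0.8 μg/mL

Regimen A: f = (1/2)^(64/17) ≈ 0.0736; Cmin,ss = (1084/137)·f/(1−f) ≈ 0.629 μg/mL.
Regimen B: f = (1/2)^(52/17) ≈ 0.1200; Cmin,ss = (1436/137)·f/(1−f) ≈ 1.429 μg/mL.
Difference ≈ 0.629 − 1.429 ≈ -0.800 μg/mL.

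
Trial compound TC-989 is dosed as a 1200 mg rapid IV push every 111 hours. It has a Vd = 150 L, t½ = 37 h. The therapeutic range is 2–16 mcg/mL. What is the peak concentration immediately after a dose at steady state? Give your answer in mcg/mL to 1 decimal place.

τ = 111 h = 3 half-lives, so f = (1/2)^3 = 0.125.
At steady state, R = 1/(1 − 0.125) = 8/7.
Single-dose peak C₀ = D/Vd = 1200/150 = 8 mcg/mL.
Steady-state peak Cmax,ss = C₀·R = 8 × 8/7 ≈ 9.143 mcg/mL.
Peak 9.1 mcg/mL vs MTC 16 mcg/mL: below toxic threshold.

9.1 mcg/mL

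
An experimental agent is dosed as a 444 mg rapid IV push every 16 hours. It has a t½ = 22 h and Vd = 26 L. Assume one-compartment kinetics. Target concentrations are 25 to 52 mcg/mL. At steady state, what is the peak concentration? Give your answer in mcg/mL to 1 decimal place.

Over one 16-h interval, 16/22 ≈ 0.72727 half-lives elapse, leaving f ≈ 0.6040 of each dose.
Accumulation ratio R = 1/(1 − f) ≈ 1/0.3960 ≈ 2.5253.
Single-dose peak C₀ = D/Vd = 444/26 ≈ 17.077 mcg/mL.
Steady-state peak Cmax,ss = C₀·R ≈ 17.077 × 2.5253 ≈ 43.125 mcg/mL.
Peak 43.1 mcg/mL vs MTC 52 mcg/mL: below toxic threshold.

43.1 mcg/mL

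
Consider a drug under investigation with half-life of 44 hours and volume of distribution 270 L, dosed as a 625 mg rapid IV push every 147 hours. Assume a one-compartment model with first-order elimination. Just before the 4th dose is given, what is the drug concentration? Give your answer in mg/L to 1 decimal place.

0.3 mg/L

f = (1/2)^(τ/t½) = (1/2)^(147/44) ≈ 0.0987.
C₀ = D/Vd = 625/270 ≈ 2.315 mg/L.
Before the 4th dose, 3 doses have been given. Superposition: Cmin = C₀·(f + f² + … + f^3).
≈ 2.315 × (0.0987 + 0.0097 + 0.0010) ≈ 2.315 × 0.1094 ≈ 0.253 mg/L.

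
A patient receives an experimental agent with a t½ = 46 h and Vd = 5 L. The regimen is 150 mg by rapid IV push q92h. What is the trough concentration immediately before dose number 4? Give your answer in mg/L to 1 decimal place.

f = (1/2)^(τ/t½) = (1/2)^(92/46) ≈ 0.2500.
C₀ = D/Vd = 150/5 ≈ 30.000 mg/L.
Before the 4th dose, 3 doses have been given. Superposition: Cmin = C₀·(f + f² + … + f^3).
≈ 30.000 × (0.2500 + 0.0625 + 0.0156) ≈ 30.000 × 0.3281 ≈ 9.843 mg/L.

9.8 mg/L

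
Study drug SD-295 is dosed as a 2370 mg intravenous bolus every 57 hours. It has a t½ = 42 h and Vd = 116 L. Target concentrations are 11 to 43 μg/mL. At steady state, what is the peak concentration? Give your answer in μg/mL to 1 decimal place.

33.5 μg/mL

τ/t½ = 57/42 ≈ 1.3571, so fraction remaining f = (1/2)^(57/42) ≈ 0.3904.
At steady state, accumulation factor R = 1/(1 − e^(−kτ)) ≈ 1.6404.
Single-dose peak C₀ = D/Vd = 2370/116 ≈ 20.431 μg/mL.
Cmax,ss = C₀/(1 − f) ≈ 20.431/0.6096 ≈ 33.515 μg/mL.
Peak 33.5 μg/mL vs MTC 43 μg/mL: below toxic threshold.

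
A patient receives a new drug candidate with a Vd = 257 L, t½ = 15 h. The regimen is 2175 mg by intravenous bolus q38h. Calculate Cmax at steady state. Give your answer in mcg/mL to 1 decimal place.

Over one 38-h interval, 38/15 ≈ 2.5333 half-lives elapse, leaving f ≈ 0.1727 of each dose.
Accumulation ratio R = 1/(1 − f) ≈ 1/0.8273 ≈ 1.2088.
Single-dose peak C₀ = D/Vd = 2175/257 ≈ 8.463 mcg/mL.
Cmax,ss = C₀/(1 − f) ≈ 8.463/0.8273 ≈ 10.230 mcg/mL.

10.2 mcg/mL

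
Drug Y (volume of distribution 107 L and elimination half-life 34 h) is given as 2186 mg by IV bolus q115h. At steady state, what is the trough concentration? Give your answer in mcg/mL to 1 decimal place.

2.2 mcg/mL

Over one 115-h interval, 115/34 ≈ 3.3824 half-lives elapse, leaving f ≈ 0.0959 of each dose.
At steady state, accumulation factor R = 1/(1 − e^(−kτ)) ≈ 1.1061.
Single-dose peak C₀ = D/Vd = 2186/107 ≈ 20.430 mcg/mL.
Cmax,ss = C₀/(1 − f) ≈ 20.430/0.9041 ≈ 22.597 mcg/mL.
One interval later, Cmin,ss = Cmax,ss·e^(−kτ) ≈ 22.597 × 0.0959 ≈ 2.167 mcg/mL.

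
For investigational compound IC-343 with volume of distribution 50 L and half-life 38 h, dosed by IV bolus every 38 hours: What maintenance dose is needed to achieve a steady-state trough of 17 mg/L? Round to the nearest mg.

850 mg

τ/t½ = 38/38 ≈ 1, so f = (1/2)^(38/38) ≈ 0.500000.
Cmin,ss = (D/Vd)·f/(1−f), so D = Cmin,ss·Vd·(1−f)/f.
D = 17 × 50 × (1−f)/f ≈ 17 × 50 × 1.00000 ≈ 850.00 mg.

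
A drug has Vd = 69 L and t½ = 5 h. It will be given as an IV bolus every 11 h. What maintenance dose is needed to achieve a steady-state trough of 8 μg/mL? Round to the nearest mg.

1984 mg

τ/t½ = 11/5 ≈ 2.2, so f = (1/2)^(11/5) ≈ 0.217638.
Cmin,ss = (D/Vd)·f/(1−f), so D = Cmin,ss·Vd·(1−f)/f.
D = 8 × 69 × (1−f)/f ≈ 8 × 69 × 3.59479 ≈ 1984.32 mg.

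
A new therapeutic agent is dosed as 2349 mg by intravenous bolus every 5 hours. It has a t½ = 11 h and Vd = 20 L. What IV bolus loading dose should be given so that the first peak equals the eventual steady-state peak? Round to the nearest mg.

f = (1/2)^(5/11) ≈ 0.729740; accumulation ratio R = 1/(1−f) ≈ 3.70014.
Loading dose to hit Cmax,ss on first dose: D_load = D_maint·R ≈ 2349 × 3.70014 ≈ 8691.63 mg.

8692 mg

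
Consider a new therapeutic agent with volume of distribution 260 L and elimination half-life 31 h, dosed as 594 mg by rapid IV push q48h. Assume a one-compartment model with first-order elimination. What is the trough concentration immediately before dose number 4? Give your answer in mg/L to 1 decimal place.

1.1 mg/L

f = (1/2)^(τ/t½) = (1/2)^(48/31) ≈ 0.3419.
C₀ = D/Vd = 594/260 ≈ 2.285 mg/L.
Before the 4th dose, 3 doses have been given. Superposition: Cmin = C₀·(f + f² + … + f^3).
≈ 2.285 × (0.3419 + 0.1169 + 0.0400) ≈ 2.285 × 0.4988 ≈ 1.140 mg/L.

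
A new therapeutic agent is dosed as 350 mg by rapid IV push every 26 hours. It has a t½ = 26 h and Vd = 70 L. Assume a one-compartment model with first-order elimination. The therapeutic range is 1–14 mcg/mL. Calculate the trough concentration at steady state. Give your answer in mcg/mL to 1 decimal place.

5.0 mcg/mL

τ = 26 h = 1 half-life, so f = (1/2)^1 = 0.5.
Accumulation ratio R = 1/(1 − f) = 1/0.5 = 2/1.
Single-dose peak C₀ = D/Vd = 350/70 = 5 mcg/mL.
Steady-state peak Cmax,ss = C₀·R = 5 × 2/1 ≈ 10.000 mcg/mL.
Steady-state trough Cmin,ss = Cmax,ss·f ≈ 10.000 × 0.5 ≈ 5.000 mcg/mL.
Trough 5.0 mcg/mL vs MEC 1 mcg/mL: adequate.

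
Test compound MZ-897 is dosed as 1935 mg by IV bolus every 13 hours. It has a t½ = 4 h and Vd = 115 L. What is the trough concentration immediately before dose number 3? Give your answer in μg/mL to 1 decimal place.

f = (1/2)^(τ/t½) = (1/2)^(13/4) ≈ 0.1051.
C₀ = D/Vd = 1935/115 ≈ 16.826 μg/mL.
Before the 3rd dose, 2 doses have been given. Superposition: Cmin = C₀·(f + f²).
≈ 16.826 × (0.1051 + 0.0110) ≈ 16.826 × 0.1161 ≈ 1.953 μg/mL.

2.0 μg/mL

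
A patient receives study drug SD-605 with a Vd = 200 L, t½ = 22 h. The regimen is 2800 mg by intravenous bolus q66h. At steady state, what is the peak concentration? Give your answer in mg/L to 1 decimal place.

τ = 66 h = 3 half-lives, so f = (1/2)^3 = 0.125.
At steady state, R = 1/(1 − 0.125) = 8/7.
Single-dose peak C₀ = D/Vd = 2800/200 = 14 mg/L.
Steady-state peak Cmax,ss = C₀·R = 14 × 8/7 ≈ 16.000 mg/L.

16.0 mg/L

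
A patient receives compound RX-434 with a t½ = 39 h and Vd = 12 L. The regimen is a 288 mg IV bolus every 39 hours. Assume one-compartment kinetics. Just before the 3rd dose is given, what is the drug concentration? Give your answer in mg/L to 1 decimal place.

18.0 mg/L

f = (1/2)^(τ/t½) = (1/2)^(39/39) ≈ 0.5000.
C₀ = D/Vd = 288/12 ≈ 24.000 mg/L.
Before the 3rd dose, 2 doses have been given. Superposition: Cmin = C₀·(f + f²).
≈ 24.000 × (0.5000 + 0.2500) ≈ 24.000 × 0.7500 ≈ 18.000 mg/L.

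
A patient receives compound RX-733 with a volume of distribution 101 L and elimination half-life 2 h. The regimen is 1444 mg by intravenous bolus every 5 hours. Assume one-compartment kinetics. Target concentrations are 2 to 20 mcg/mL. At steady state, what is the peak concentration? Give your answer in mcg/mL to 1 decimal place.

τ/t½ = 5/2 ≈ 2.5, so fraction remaining f = (1/2)^(5/2) ≈ 0.1768.
At steady state, accumulation factor R = 1/(1 − e^(−kτ)) ≈ 1.2148.
Single-dose peak C₀ = D/Vd = 1444/101 ≈ 14.297 mcg/mL.
Steady-state peak Cmax,ss = C₀·R ≈ 14.297 × 1.2148 ≈ 17.368 mcg/mL.
Peak 17.4 mcg/mL vs MTC 20 mcg/mL: below toxic threshold.

17.4 mcg/mL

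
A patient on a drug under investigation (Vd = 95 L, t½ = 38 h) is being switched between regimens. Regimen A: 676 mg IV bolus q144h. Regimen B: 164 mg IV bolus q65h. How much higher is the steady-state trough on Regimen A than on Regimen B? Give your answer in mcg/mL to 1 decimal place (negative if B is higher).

Regimen A: f = (1/2)^(144/38) ≈ 0.0723; Cmin,ss = (676/95)·f/(1−f) ≈ 0.555 mcg/mL.
Regimen B: f = (1/2)^(65/38) ≈ 0.3055; Cmin,ss = (164/95)·f/(1−f) ≈ 0.759 mcg/mL.
Difference ≈ 0.555 − 0.759 ≈ -0.204 mcg/mL.

-0.2 mcg/mL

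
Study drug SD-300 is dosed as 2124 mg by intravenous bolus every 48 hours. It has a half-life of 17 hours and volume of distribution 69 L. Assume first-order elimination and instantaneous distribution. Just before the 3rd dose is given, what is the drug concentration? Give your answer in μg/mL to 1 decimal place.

5.0 μg/mL

f = (1/2)^(τ/t½) = (1/2)^(48/17) ≈ 0.1413.
C₀ = D/Vd = 2124/69 ≈ 30.783 μg/mL.
Before the 3rd dose, 2 doses have been given. Superposition: Cmin = C₀·(f + f²).
≈ 30.783 × (0.1413 + 0.0200) ≈ 30.783 × 0.1613 ≈ 4.965 μg/mL.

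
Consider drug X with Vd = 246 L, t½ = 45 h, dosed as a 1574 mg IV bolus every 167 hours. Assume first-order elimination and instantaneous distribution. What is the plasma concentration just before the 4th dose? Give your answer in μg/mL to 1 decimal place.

0.5 μg/mL

f = (1/2)^(τ/t½) = (1/2)^(167/45) ≈ 0.0764.
C₀ = D/Vd = 1574/246 ≈ 6.398 μg/mL.
Before the 4th dose, 3 doses have been given. Superposition: Cmin = C₀·(f + f² + … + f^3).
≈ 6.398 × (0.0764 + 0.0058 + 0.0004) ≈ 6.398 × 0.0826 ≈ 0.528 μg/mL.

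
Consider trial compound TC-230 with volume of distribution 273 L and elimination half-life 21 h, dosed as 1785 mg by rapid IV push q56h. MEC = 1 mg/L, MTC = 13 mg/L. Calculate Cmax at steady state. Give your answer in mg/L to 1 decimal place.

7.8 mg/L

τ/t½ = 56/21 ≈ 2.6667, so fraction remaining f = (1/2)^(56/21) ≈ 0.1575.
Accumulation ratio R = 1/(1 − f) ≈ 1/0.8425 ≈ 1.1869.
Single-dose peak C₀ = D/Vd = 1785/273 ≈ 6.538 mg/L.
Cmax,ss = C₀/(1 − f) ≈ 6.538/0.8425 ≈ 7.760 mg/L.
Peak 7.8 mg/L vs MTC 13 mg/L: below toxic threshold.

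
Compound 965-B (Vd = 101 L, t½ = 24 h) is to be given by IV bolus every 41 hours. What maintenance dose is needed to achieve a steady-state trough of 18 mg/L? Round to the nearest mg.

τ/t½ = 41/24 ≈ 1.7083, so f = (1/2)^(41/24) ≈ 0.306013.
Cmin,ss = (D/Vd)·f/(1−f), so D = Cmin,ss·Vd·(1−f)/f.
D = 18 × 101 × (1−f)/f ≈ 18 × 101 × 2.26784 ≈ 4122.93 mg.

4123 mg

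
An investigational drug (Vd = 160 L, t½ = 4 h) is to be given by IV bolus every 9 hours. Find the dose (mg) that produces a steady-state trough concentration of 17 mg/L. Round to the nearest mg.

τ/t½ = 9/4 ≈ 2.25, so f = (1/2)^(9/4) ≈ 0.210224.
Cmin,ss = (D/Vd)·f/(1−f), so D = Cmin,ss·Vd·(1−f)/f.
D = 17 × 160 × (1−f)/f ≈ 17 × 160 × 3.75683 ≈ 10218.58 mg.

10219 mg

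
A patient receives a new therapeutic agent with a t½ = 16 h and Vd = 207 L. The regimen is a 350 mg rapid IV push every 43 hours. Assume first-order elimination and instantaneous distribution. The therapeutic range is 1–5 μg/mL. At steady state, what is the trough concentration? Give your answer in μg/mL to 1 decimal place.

Over one 43-h interval, 43/16 ≈ 2.6875 half-lives elapse, leaving f ≈ 0.1552 of each dose.
At steady state, accumulation factor R = 1/(1 − e^(−kτ)) ≈ 1.1837.
Single-dose peak C₀ = D/Vd = 350/207 ≈ 1.691 μg/mL.
Cmax,ss = C₀/(1 − f) ≈ 1.691/0.8448 ≈ 2.002 μg/mL.
One interval later, Cmin,ss = Cmax,ss·e^(−kτ) ≈ 2.002 × 0.1552 ≈ 0.311 μg/mL.
Trough 0.3 μg/mL vs MEC 1 μg/mL: subtherapeutic.

0.3 μg/mL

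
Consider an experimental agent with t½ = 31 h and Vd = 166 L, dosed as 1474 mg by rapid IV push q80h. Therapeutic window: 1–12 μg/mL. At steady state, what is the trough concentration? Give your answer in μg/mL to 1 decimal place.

τ/t½ = 80/31 ≈ 2.5806, so fraction remaining f = (1/2)^(80/31) ≈ 0.1672.
At steady state, accumulation factor R = 1/(1 − e^(−kτ)) ≈ 1.2008.
Single-dose peak C₀ = D/Vd = 1474/166 ≈ 8.880 μg/mL.
Steady-state peak Cmax,ss = C₀·R ≈ 8.880 × 1.2008 ≈ 10.663 μg/mL.
Steady-state trough Cmin,ss = Cmax,ss·f ≈ 10.663 × 0.1672 ≈ 1.783 μg/mL.
Trough 1.8 μg/mL vs MEC 1 μg/mL: adequate.

1.8 μg/mL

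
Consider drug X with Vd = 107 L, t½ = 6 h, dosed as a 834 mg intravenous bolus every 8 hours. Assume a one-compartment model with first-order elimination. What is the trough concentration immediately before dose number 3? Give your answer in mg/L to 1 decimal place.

f = (1/2)^(τ/t½) = (1/2)^(8/6) ≈ 0.3969.
C₀ = D/Vd = 834/107 ≈ 7.794 mg/L.
Before the 3rd dose, 2 doses have been given. Superposition: Cmin = C₀·(f + f²).
≈ 7.794 × (0.3969 + 0.1575) ≈ 7.794 × 0.5544 ≈ 4.321 mg/L.

4.3 mg/L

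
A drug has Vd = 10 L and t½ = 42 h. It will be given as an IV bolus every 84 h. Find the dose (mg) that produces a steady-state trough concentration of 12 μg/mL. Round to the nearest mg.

τ/t½ = 84/42 ≈ 2, so f = (1/2)^(84/42) ≈ 0.250000.
Cmin,ss = (D/Vd)·f/(1−f), so D = Cmin,ss·Vd·(1−f)/f.
D = 12 × 10 × (1−f)/f ≈ 12 × 10 × 3.00000 ≈ 360.00 mg.

360 mg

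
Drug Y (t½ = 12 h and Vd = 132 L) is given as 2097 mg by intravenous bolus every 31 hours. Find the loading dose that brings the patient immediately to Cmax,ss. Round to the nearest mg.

f = (1/2)^(31/12) ≈ 0.166855; accumulation ratio R = 1/(1−f) ≈ 1.20027.
Loading dose to hit Cmax,ss on first dose: D_load = D_maint·R ≈ 2097 × 1.20027 ≈ 2516.97 mg.

2517 mg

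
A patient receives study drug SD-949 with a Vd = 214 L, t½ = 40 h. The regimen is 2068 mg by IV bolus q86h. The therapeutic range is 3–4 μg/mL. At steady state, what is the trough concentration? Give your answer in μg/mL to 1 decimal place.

2.8 μg/mL

Over one 86-h interval, 86/40 ≈ 2.15 half-lives elapse, leaving f ≈ 0.2253 of each dose.
Single-dose peak C₀ = D/Vd = 2068/214 ≈ 9.664 μg/mL.
Steady-state trough Cmin,ss = C₀·f/(1−f) ≈ 9.664 × 0.2253/0.7747 ≈ 2.811 μg/mL.
Trough 2.8 μg/mL vs MEC 3 μg/mL: subtherapeutic.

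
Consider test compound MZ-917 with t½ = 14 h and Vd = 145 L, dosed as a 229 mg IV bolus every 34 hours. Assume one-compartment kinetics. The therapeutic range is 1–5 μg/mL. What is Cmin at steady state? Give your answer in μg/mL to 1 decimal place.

0.4 μg/mL

k = ln2/t½ = ln2/14 ≈ 0.049511 h⁻¹; fraction remaining f = e^(−kτ) = e^(−0.049511×34) ≈ 0.1857.
At steady state, accumulation factor R = 1/(1 − e^(−kτ)) ≈ 1.2280.
Single-dose peak C₀ = D/Vd = 229/145 ≈ 1.579 μg/mL.
Cmax,ss = C₀/(1 − f) ≈ 1.579/0.8143 ≈ 1.939 μg/mL.
One interval later, Cmin,ss = Cmax,ss·e^(−kτ) ≈ 1.939 × 0.1857 ≈ 0.360 μg/mL.
Trough 0.4 μg/mL vs MEC 1 μg/mL: subtherapeutic.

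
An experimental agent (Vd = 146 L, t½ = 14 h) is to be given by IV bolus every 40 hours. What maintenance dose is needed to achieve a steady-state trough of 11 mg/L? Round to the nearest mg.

10031 mg

τ/t½ = 40/14 ≈ 2.8571, so f = (1/2)^(40/14) ≈ 0.138011.
Cmin,ss = (D/Vd)·f/(1−f), so D = Cmin,ss·Vd·(1−f)/f.
D = 11 × 146 × (1−f)/f ≈ 11 × 146 × 6.24580 ≈ 10030.75 mg.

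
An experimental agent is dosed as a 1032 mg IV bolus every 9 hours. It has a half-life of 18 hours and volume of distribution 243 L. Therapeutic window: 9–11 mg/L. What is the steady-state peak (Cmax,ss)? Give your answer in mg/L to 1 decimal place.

Over one 9-h interval, 9/18 ≈ 0.5 half-lives elapse, leaving f ≈ 0.7071 of each dose.
At steady state, accumulation factor R = 1/(1 − e^(−kτ)) ≈ 3.4141.
Each bolus raises the concentration by D/Vd = 1032/243 ≈ 4.247 mg/L.
Steady-state peak Cmax,ss = C₀·R ≈ 4.247 × 3.4141 ≈ 14.500 mg/L.
Peak 14.5 mg/L vs MTC 11 mg/L: exceeds toxic threshold.

14.5 mg/L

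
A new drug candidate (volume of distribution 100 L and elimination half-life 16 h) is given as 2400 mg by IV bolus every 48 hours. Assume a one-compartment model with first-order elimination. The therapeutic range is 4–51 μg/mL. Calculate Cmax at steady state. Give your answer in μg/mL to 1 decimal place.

The dosing interval is 3 half-lives, so f = 2^(−3) = 0.125.
Accumulation ratio R = 1/(1 − f) = 1/0.875 = 8/7.
Single-dose peak C₀ = D/Vd = 2400/100 = 24 μg/mL.
Steady-state peak Cmax,ss = C₀·R = 24 × 8/7 ≈ 27.429 μg/mL.
Peak 27.4 μg/mL vs MTC 51 μg/mL: below toxic threshold.

27.4 μg/mL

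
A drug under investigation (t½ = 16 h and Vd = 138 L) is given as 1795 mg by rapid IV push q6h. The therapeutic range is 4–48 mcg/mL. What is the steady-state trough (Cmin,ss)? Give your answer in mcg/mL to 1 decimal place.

τ/t½ = 6/16 ≈ 0.375, so fraction remaining f = (1/2)^(6/16) ≈ 0.7711.
Accumulation ratio R = 1/(1 − f) ≈ 1/0.2289 ≈ 4.3687.
Each bolus raises the concentration by D/Vd = 1795/138 ≈ 13.007 mcg/mL.
Cmax,ss = C₀/(1 − f) ≈ 13.007/0.2289 ≈ 56.824 mcg/mL.
One interval later, Cmin,ss = Cmax,ss·e^(−kτ) ≈ 56.824 × 0.7711 ≈ 43.817 mcg/mL.
Trough 43.8 mcg/mL vs MEC 4 mcg/mL: adequate.

43.8 mcg/mL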